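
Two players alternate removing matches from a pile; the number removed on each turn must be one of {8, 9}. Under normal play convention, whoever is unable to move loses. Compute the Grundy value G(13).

n :  0  1  2  3  4  5  6  7  8  9 10 11 12 13
G :  0  0  0  0  0  0  0  0  1  1  1  1  1  1

1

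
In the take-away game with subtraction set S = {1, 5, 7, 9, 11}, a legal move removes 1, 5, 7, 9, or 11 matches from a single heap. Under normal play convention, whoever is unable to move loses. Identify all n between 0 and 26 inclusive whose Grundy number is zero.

G(0) = 0
G(1) = mex{0} = 1
G(2) = mex{1} = 0
G(3) = mex{0} = 1
G(4) = mex{1} = 0
G(5) = mex{0,0} = 1
G(6) = mex{1,1} = 0
G(7) = mex{0,0,0} = 1
G(8) = mex{1,1,1} = 0
G(9) = mex{0,0,0,0} = 1
G(10) = mex{1,1,1,1} = 0
G(11) = mex{0,0,0,0,0} = 1
G(12) = mex{1,1,1,1,1} = 0
G(13) = mex{0,0,0,0,0} = 1
G(14) = mex{1,1,1,1,1} = 0
G(15) = mex{0,0,0,0,0} = 1
G(16) = mex{1,1,1,1,1} = 0
G(17) = mex{0,0,0,0,0} = 1
G(18) = mex{1,1,1,1,1} = 0
G(19) = mex{0,0,0,0,0} = 1
G(20) = mex{1,1,1,1,1} = 0
G(21) = mex{0,0,0,0,0} = 1
G(22) = mex{1,1,1,1,1} = 0
G(23) = mex{0,0,0,0,0} = 1
G(24) = mex{1,1,1,1,1} = 0
G(25) = mex{0,0,0,0,0} = 1
G(26) = mex{1,1,1,1,1} = 0
P-positions are exactly the n with G(n) = 0.

0, 2, 4, 6, 8, 10, 12, 14, 16, 18, 20, 22, 24, 26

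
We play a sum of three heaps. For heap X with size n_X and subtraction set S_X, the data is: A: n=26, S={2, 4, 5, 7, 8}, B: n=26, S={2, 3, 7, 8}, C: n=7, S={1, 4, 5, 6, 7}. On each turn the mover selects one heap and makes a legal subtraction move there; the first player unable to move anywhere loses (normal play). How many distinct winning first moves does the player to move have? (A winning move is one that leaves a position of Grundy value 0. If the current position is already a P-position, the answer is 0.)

0

Heap A, S = {2, 4, 5, 7, 8}:
G(0) = 0
G(1) = mex{} = 0
G(2) = mex{0} = 1
G(3) = mex{0} = 1
G(4) = mex{1,0} = 2
G(5) = mex{1,0,0} = 2
G(6) = mex{2,1,0} = 3
G(7) = mex{2,1,1,0} = 3
G(8) = mex{3,2,1,0,0} = 4
G(9) = mex{3,2,2,1,0} = 4
G(10) = mex{4,3,2,1,1} = 0
G(11) = mex{4,3,3,2,1} = 0
G(12) = mex{0,4,3,2,2} = 1
G(13) = mex{0,4,4,3,2} = 1
G(14) = mex{1,0,4,3,3} = 2
G(15) = mex{1,0,0,4,3} = 2
G(16) = mex{2,1,0,4,4} = 3
G(17) = mex{2,1,1,0,4} = 3
G(18) = mex{3,2,1,0,0} = 4
G(19) = mex{3,2,2,1,0} = 4
G(20) = mex{4,3,2,1,1} = 0
G(21) = mex{4,3,3,2,1} = 0
G(22) = mex{0,4,3,2,2} = 1
G(23) = mex{0,4,4,3,2} = 1
G(24) = mex{1,0,4,3,3} = 2
G(25) = mex{1,0,0,4,3} = 2
G(26) = mex{2,1,0,4,4} = 3
G_A(26) = 3.
Heap B, S = {2, 3, 7, 8}:
G(0) = 0
G(1) = mex{} = 0
G(2) = mex{0} = 1
G(3) = mex{0,0} = 1
G(4) = mex{1,0} = 2
G(5) = mex{1,1} = 0
G(6) = mex{2,1} = 0
G(7) = mex{0,2,0} = 1
G(8) = mex{0,0,0,0} = 1
G(9) = mex{1,0,1,0} = 2
G(10) = mex{1,1,1,1} = 0
G(11) = mex{2,1,2,1} = 0
G(12) = mex{0,2,0,2} = 1
G(13) = mex{0,0,0,0} = 1
G(14) = mex{1,0,1,0} = 2
G(15) = mex{1,1,1,1} = 0
G(16) = mex{2,1,2,1} = 0
G(17) = mex{0,2,0,2} = 1
G(18) = mex{0,0,0,0} = 1
G(19) = mex{1,0,1,0} = 2
G(20) = mex{1,1,1,1} = 0
G(21) = mex{2,1,2,1} = 0
G(22) = mex{0,2,0,2} = 1
G(23) = mex{0,0,0,0} = 1
G(24) = mex{1,0,1,0} = 2
G(25) = mex{1,1,1,1} = 0
G(26) = mex{2,1,2,1} = 0
G_B(26) = 0.
Heap C, S = {1, 4, 5, 6, 7}:
G(0) = 0
G(1) = mex{0} = 1
G(2) = mex{1} = 0
G(3) = mex{0} = 1
G(4) = mex{1,0} = 2
G(5) = mex{2,1,0} = 3
G(6) = mex{3,0,1,0} = 2
G(7) = mex{2,1,0,1,0} = 3
G_C(7) = 3.
Combined Grundy value = 3 ⊕ 0 ⊕ 3 = 0.
A winning move leaves total XOR = 0, i.e. changes one component's Grundy value g to g ⊕ X where X is the current total.
Heap A: target g' = 3⊕0 = 3, but every legal move changes the Grundy value (mex property), so 0 moves.
Heap B: target g' = 0⊕0 = 0, but every legal move changes the Grundy value (mex property), so 0 moves.
Heap C: target g' = 3⊕0 = 3, but every legal move changes the Grundy value (mex property), so 0 moves.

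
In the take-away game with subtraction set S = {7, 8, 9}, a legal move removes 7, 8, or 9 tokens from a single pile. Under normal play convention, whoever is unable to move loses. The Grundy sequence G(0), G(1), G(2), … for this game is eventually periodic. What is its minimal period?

G(0) = 0
G(1) = mex{} = 0
G(2) = mex{} = 0
G(3) = mex{} = 0
G(4) = mex{} = 0
G(5) = mex{} = 0
G(6) = mex{} = 0
G(7) = mex{0} = 1
G(8) = mex{0,0} = 1
G(9) = mex{0,0,0} = 1
G(10) = mex{0,0,0} = 1
G(11) = mex{0,0,0} = 1
G(12) = mex{0,0,0} = 1
G(13) = mex{0,0,0} = 1
G(14) = mex{1,0,0} = 2
G(15) = mex{1,1,0} = 2
G(16) = mex{1,1,1} = 0
G(17) = mex{1,1,1} = 0
G(18) = mex{1,1,1} = 0
G(19) = mex{1,1,1} = 0
G(20) = mex{1,1,1} = 0
G(21) = mex{2,1,1} = 0
G(22) = mex{2,2,1} = 0
G(23) = mex{0,2,2} = 1
G(24) = mex{0,0,2} = 1
G(25) = mex{0,0,0} = 1
G(26) = mex{0,0,0} = 1
G(27) = mex{0,0,0} = 1
G(28) = mex{0,0,0} = 1
G(29) = mex{0,0,0} = 1
G(30) = mex{1,0,0} = 2
G(31) = mex{1,1,0} = 2
G(32) = mex{1,1,1} = 0
G(33) = mex{1,1,1} = 0
G(n+16) = G(n) holds for n = 0,…,8 (a full window of length max(S) = 9), so the sequence is purely periodic with period 16.

16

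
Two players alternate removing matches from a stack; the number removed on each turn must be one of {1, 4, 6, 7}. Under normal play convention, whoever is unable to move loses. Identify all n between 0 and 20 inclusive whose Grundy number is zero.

n :  0  1  2  3  4  5  6  7  8  9 10 11 12 13 14 15 16 17 18 19 20
G :  0  1  0  1  2  0  1  2  3  2  0  1  2  0  1  0  1  2  0  1  2
P-positions are exactly the n with G(n) = 0.

0, 2, 5, 10, 13, 15, 18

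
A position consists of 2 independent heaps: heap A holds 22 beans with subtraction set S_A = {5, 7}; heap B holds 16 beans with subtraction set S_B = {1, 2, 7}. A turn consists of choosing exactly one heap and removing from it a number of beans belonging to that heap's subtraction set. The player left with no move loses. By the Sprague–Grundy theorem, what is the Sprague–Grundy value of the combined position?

Heap A, S = {5, 7}:
G(0) = 0
G(1) = mex{} = 0
G(2) = mex{} = 0
G(3) = mex{} = 0
G(4) = mex{} = 0
G(5) = mex{0} = 1
G(6) = mex{0} = 1
G(7) = mex{0,0} = 1
G(8) = mex{0,0} = 1
G(9) = mex{0,0} = 1
G(10) = mex{1,0} = 2
G(11) = mex{1,0} = 2
G(12) = mex{1,1} = 0
G(13) = mex{1,1} = 0
G(14) = mex{1,1} = 0
G(15) = mex{2,1} = 0
G(16) = mex{2,1} = 0
G(17) = mex{0,2} = 1
G(18) = mex{0,2} = 1
G(19) = mex{0,0} = 1
G(20) = mex{0,0} = 1
G(21) = mex{0,0} = 1
G(22) = mex{1,0} = 2
G_A(22) = 2.
Heap B, S = {1, 2, 7}:
n :  0  1  2  3  4  5  6  7  8  9 10 11 12 13 14 15 16
G :  0  1  2  0  1  2  0  1  2  0  1  2  0  1  2  0  1
G_B(16) = 1.
Combined Grundy value = 2 ⊕ 1 = 3.

3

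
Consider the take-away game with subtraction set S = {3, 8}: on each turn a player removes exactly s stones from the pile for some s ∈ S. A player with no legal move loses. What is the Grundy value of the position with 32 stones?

n :  0  1  2  3  4  5  6  7  8  9 10 11 12 13 14 15 16 17 18 19 20 21 22 23 24 25 26 27 28 29 30 31 32
G :  0  0  0  1  1  1  0  0  2  1  1  0  0  0  1  1  1  0  0  2  1  1  0  0  0  1  1  1  0  0  2  1  1

1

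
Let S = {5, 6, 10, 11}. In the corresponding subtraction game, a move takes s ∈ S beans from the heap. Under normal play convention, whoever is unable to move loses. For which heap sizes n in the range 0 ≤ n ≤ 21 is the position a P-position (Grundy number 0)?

0, 1, 2, 3, 4, 16, 17, 18, 19, 20

G(0) = 0
G(1) = mex{} = 0
G(2) = mex{} = 0
G(3) = mex{} = 0
G(4) = mex{} = 0
G(5) = mex{0} = 1
G(6) = mex{0,0} = 1
G(7) = mex{0,0} = 1
G(8) = mex{0,0} = 1
G(9) = mex{0,0} = 1
G(10) = mex{1,0,0} = 2
G(11) = mex{1,1,0,0} = 2
G(12) = mex{1,1,0,0} = 2
G(13) = mex{1,1,0,0} = 2
G(14) = mex{1,1,0,0} = 2
G(15) = mex{2,1,1,0} = 3
G(16) = mex{2,2,1,1} = 0
G(17) = mex{2,2,1,1} = 0
G(18) = mex{2,2,1,1} = 0
G(19) = mex{2,2,1,1} = 0
G(20) = mex{3,2,2,1} = 0
G(21) = mex{0,3,2,2} = 1
P-positions are exactly the n with G(n) = 0.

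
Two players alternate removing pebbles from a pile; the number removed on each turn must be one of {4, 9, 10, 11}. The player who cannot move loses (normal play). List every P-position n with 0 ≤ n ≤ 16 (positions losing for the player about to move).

0, 1, 2, 3, 8, 15, 16

G(0) = 0
G(1) = mex{} = 0
G(2) = mex{} = 0
G(3) = mex{} = 0
G(4) = mex{0} = 1
G(5) = mex{0} = 1
G(6) = mex{0} = 1
G(7) = mex{0} = 1
G(8) = mex{1} = 0
G(9) = mex{1,0} = 2
G(10) = mex{1,0,0} = 2
G(11) = mex{1,0,0,0} = 2
G(12) = mex{0,0,0,0} = 1
G(13) = mex{2,1,0,0} = 3
G(14) = mex{2,1,1,0} = 3
G(15) = mex{2,1,1,1} = 0
G(16) = mex{1,1,1,1} = 0
P-positions are exactly the n with G(n) = 0.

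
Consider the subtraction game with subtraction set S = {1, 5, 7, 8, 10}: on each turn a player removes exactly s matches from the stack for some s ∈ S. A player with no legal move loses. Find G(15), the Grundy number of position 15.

0

G(0) = 0
G(1) = mex{0} = 1
G(2) = mex{1} = 0
G(3) = mex{0} = 1
G(4) = mex{1} = 0
G(5) = mex{0,0} = 1
G(6) = mex{1,1} = 0
G(7) = mex{0,0,0} = 1
G(8) = mex{1,1,1,0} = 2
G(9) = mex{2,0,0,1} = 3
G(10) = mex{3,1,1,0,0} = 2
G(11) = mex{2,0,0,1,1} = 3
G(12) = mex{3,1,1,0,0} = 2
G(13) = mex{2,2,0,1,1} = 3
G(14) = mex{3,3,1,0,0} = 2
G(15) = mex{2,2,2,1,1} = 0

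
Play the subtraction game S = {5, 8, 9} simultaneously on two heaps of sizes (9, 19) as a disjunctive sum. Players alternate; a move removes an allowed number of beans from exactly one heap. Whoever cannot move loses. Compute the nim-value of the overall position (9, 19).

0

All heaps use S = {5, 8, 9}:
G(0) = 0
G(1) = mex{} = 0
G(2) = mex{} = 0
G(3) = mex{} = 0
G(4) = mex{} = 0
G(5) = mex{0} = 1
G(6) = mex{0} = 1
G(7) = mex{0} = 1
G(8) = mex{0,0} = 1
G(9) = mex{0,0,0} = 1
G(10) = mex{1,0,0} = 2
G(11) = mex{1,0,0} = 2
G(12) = mex{1,0,0} = 2
G(13) = mex{1,1,0} = 2
G(14) = mex{1,1,1} = 0
G(15) = mex{2,1,1} = 0
G(16) = mex{2,1,1} = 0
G(17) = mex{2,1,1} = 0
G(18) = mex{2,2,1} = 0
G(19) = mex{0,2,2} = 1
Heap A: G(9) = 1.
Heap B: G(19) = 1.
Combined Grundy value = 1 ⊕ 1 = 0.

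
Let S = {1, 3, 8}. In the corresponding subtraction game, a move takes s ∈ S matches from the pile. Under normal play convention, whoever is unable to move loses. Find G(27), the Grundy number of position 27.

1

n :  0  1  2  3  4  5  6  7  8  9 10 11 12 13 14 15 16 17 18 19 20 21 22 23 24 25 26 27
G :  0  1  0  1  0  1  0  1  2  3  2  0  1  0  1  0  1  0  1  2  3  2  0  1  0  1  0  1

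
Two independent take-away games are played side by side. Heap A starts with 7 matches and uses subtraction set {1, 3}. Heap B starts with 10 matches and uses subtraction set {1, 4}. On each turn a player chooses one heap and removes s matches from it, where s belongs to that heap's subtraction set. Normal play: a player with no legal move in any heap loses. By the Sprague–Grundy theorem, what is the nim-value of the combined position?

Heap A, S = {1, 3}:
G(0) = 0
G(1) = mex{0} = 1
G(2) = mex{1} = 0
G(3) = mex{0,0} = 1
G(4) = mex{1,1} = 0
G(5) = mex{0,0} = 1
G(6) = mex{1,1} = 0
G(7) = mex{0,0} = 1
G_A(7) = 1.
Heap B, S = {1, 4}:
G(0) = 0
G(1) = mex{0} = 1
G(2) = mex{1} = 0
G(3) = mex{0} = 1
G(4) = mex{1,0} = 2
G(5) = mex{2,1} = 0
G(6) = mex{0,0} = 1
G(7) = mex{1,1} = 0
G(8) = mex{0,2} = 1
G(9) = mex{1,0} = 2
G(10) = mex{2,1} = 0
G_B(10) = 0.
Combined Grundy value = 1 ⊕ 0 = 1.

1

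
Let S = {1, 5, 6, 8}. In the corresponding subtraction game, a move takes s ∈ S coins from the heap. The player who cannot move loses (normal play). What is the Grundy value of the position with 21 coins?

G(0) = 0
G(1) = mex{0} = 1
G(2) = mex{1} = 0
G(3) = mex{0} = 1
G(4) = mex{1} = 0
G(5) = mex{0,0} = 1
G(6) = mex{1,1,0} = 2
G(7) = mex{2,0,1} = 3
G(8) = mex{3,1,0,0} = 2
G(9) = mex{2,0,1,1} = 3
G(10) = mex{3,1,0,0} = 2
G(11) = mex{2,2,1,1} = 0
G(12) = mex{0,3,2,0} = 1
G(13) = mex{1,2,3,1} = 0
G(14) = mex{0,3,2,2} = 1
G(15) = mex{1,2,3,3} = 0
G(16) = mex{0,0,2,2} = 1
G(17) = mex{1,1,0,3} = 2
G(18) = mex{2,0,1,2} = 3
G(19) = mex{3,1,0,0} = 2
G(20) = mex{2,0,1,1} = 3
G(21) = mex{3,1,0,0} = 2

2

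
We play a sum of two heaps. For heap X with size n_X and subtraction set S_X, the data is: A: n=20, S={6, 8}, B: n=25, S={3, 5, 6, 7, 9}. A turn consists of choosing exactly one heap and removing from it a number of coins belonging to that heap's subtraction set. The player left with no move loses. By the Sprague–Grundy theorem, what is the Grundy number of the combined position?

Heap A, S = {6, 8}:
n :  0  1  2  3  4  5  6  7  8  9 10 11 12 13 14 15 16 17 18 19 20
G :  0  0  0  0  0  0  1  1  1  1  1  1  2  2  0  0  0  0  0  0  1
G_A(20) = 1.
Heap B, S = {3, 5, 6, 7, 9}:
n :  0  1  2  3  4  5  6  7  8  9 10 11 12 13 14 15 16 17 18 19 20 21 22 23 24 25
G :  0  0  0  1  1  1  2  2  2  3  3  3  0  0  0  1  1  1  2  2  2  3  3  3  0  0
G_B(25) = 0.
Combined Grundy value = 1 ⊕ 0 = 1.

1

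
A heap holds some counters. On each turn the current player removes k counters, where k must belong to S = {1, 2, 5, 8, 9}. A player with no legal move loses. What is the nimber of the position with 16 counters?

n :  0  1  2  3  4  5  6  7  8  9 10 11 12 13 14 15 16
G :  0  1  2  0  1  2  0  1  2  3  0  1  2  0  1  2  0

0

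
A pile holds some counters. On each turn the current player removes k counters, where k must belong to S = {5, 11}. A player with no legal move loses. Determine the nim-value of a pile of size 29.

n :  0  1  2  3  4  5  6  7  8  9 10 11 12 13 14 15 16 17 18 19 20 21 22 23 24 25 26 27 28 29
G :  0  0  0  0  0  1  1  1  1  1  0  2  2  2  2  1  0  0  0  0  0  1  1  1  1  1  0  2  2  2

2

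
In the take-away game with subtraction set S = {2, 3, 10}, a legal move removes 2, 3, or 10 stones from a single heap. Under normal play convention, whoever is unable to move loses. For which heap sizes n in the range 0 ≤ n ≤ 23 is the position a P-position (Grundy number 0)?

0, 1, 5, 6, 12, 13, 17, 18

G(0) = 0
G(1) = mex{} = 0
G(2) = mex{0} = 1
G(3) = mex{0,0} = 1
G(4) = mex{1,0} = 2
G(5) = mex{1,1} = 0
G(6) = mex{2,1} = 0
G(7) = mex{0,2} = 1
G(8) = mex{0,0} = 1
G(9) = mex{1,0} = 2
G(10) = mex{1,1,0} = 2
G(11) = mex{2,1,0} = 3
G(12) = mex{2,2,1} = 0
G(13) = mex{3,2,1} = 0
G(14) = mex{0,3,2} = 1
G(15) = mex{0,0,0} = 1
G(16) = mex{1,0,0} = 2
G(17) = mex{1,1,1} = 0
G(18) = mex{2,1,1} = 0
G(19) = mex{0,2,2} = 1
G(20) = mex{0,0,2} = 1
G(21) = mex{1,0,3} = 2
G(22) = mex{1,1,0} = 2
G(23) = mex{2,1,0} = 3
P-positions are exactly the n with G(n) = 0.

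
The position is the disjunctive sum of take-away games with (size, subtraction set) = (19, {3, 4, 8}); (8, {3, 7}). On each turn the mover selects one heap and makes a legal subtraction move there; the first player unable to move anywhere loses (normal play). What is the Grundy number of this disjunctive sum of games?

Heap A, S = {3, 4, 8}:
G(0) = 0
G(1) = mex{} = 0
G(2) = mex{} = 0
G(3) = mex{0} = 1
G(4) = mex{0,0} = 1
G(5) = mex{0,0} = 1
G(6) = mex{1,0} = 2
G(7) = mex{1,1} = 0
G(8) = mex{1,1,0} = 2
G(9) = mex{2,1,0} = 3
G(10) = mex{0,2,0} = 1
G(11) = mex{2,0,1} = 3
G(12) = mex{3,2,1} = 0
G(13) = mex{1,3,1} = 0
G(14) = mex{3,1,2} = 0
G(15) = mex{0,3,0} = 1
G(16) = mex{0,0,2} = 1
G(17) = mex{0,0,3} = 1
G(18) = mex{1,0,1} = 2
G(19) = mex{1,1,3} = 0
G_A(19) = 0.
Heap B, S = {3, 7}:
G(0) = 0
G(1) = mex{} = 0
G(2) = mex{} = 0
G(3) = mex{0} = 1
G(4) = mex{0} = 1
G(5) = mex{0} = 1
G(6) = mex{1} = 0
G(7) = mex{1,0} = 2
G(8) = mex{1,0} = 2
G_B(8) = 2.
Combined Grundy value = 0 ⊕ 2 = 2.

2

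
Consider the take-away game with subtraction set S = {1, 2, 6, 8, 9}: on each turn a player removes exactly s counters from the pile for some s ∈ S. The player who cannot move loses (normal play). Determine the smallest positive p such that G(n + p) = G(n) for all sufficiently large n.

7

n :  0  1  2  3  4  5  6  7  8  9 10 11 12 13 14 15 16 17
G :  0  1  2  0  1  2  3  0  1  2  0  1  2  3  0  1  2  0
G(n+7) = G(n) holds for n = 0,…,8 (a full window of length max(S) = 9), so the sequence is purely periodic with period 7.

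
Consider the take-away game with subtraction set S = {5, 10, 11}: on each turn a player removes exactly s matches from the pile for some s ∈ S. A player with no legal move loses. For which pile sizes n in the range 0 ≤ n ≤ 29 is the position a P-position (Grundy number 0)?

n :  0  1  2  3  4  5  6  7  8  9 10 11 12 13 14 15 16 17 18 19 20 21 22 23 24 25 26 27 28 29
G :  0  0  0  0  0  1  1  1  1  1  2  2  2  2  2  3  0  0  0  0  0  1  1  1  1  1  2  2  2  2
P-positions are exactly the n with G(n) = 0.

0, 1, 2, 3, 4, 16, 17, 18, 19, 20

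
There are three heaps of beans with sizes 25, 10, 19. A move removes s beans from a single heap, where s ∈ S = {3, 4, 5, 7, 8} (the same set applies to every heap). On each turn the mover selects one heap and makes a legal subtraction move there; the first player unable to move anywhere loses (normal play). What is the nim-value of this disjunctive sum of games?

0

All heaps use S = {3, 4, 5, 7, 8}:
n :  0  1  2  3  4  5  6  7  8  9 10 11 12 13 14 15 16 17 18 19 20 21 22 23 24 25
G :  0  0  0  1  1  1  2  2  2  3  3  0  0  0  1  1  1  2  2  2  3  3  0  0  0  1
Heap A: G(25) = 1.
Heap B: G(10) = 3.
Heap C: G(19) = 2.
Combined Grundy value = 1 ⊕ 3 ⊕ 2 = 0.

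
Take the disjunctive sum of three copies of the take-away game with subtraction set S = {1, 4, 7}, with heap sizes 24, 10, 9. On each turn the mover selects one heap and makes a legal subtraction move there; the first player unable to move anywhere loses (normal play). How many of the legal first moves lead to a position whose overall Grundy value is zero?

7

All heaps use S = {1, 4, 7}:
G(0) = 0
G(1) = mex{0} = 1
G(2) = mex{1} = 0
G(3) = mex{0} = 1
G(4) = mex{1,0} = 2
G(5) = mex{2,1} = 0
G(6) = mex{0,0} = 1
G(7) = mex{1,1,0} = 2
G(8) = mex{2,2,1} = 0
G(9) = mex{0,0,0} = 1
G(10) = mex{1,1,1} = 0
G(11) = mex{0,2,2} = 1
G(12) = mex{1,0,0} = 2
G(13) = mex{2,1,1} = 0
G(14) = mex{0,0,2} = 1
G(15) = mex{1,1,0} = 2
G(16) = mex{2,2,1} = 0
G(17) = mex{0,0,0} = 1
G(18) = mex{1,1,1} = 0
G(19) = mex{0,2,2} = 1
G(20) = mex{1,0,0} = 2
G(21) = mex{2,1,1} = 0
G(22) = mex{0,0,2} = 1
G(23) = mex{1,1,0} = 2
G(24) = mex{2,2,1} = 0
Heap A: G(24) = 0.
Heap B: G(10) = 0.
Heap C: G(9) = 1.
Combined Grundy value = 0 ⊕ 0 ⊕ 1 = 1.
A winning move leaves total XOR = 0, i.e. changes one component's Grundy value g to g ⊕ X where X is the current total.
Heap A: need g' = 0⊕1 = 1. Options: 24−1→G=2, 24−4→G=2, 24−7→G=1. Hits: 1.
Heap B: need g' = 0⊕1 = 1. Options: 10−1→G=1, 10−4→G=1, 10−7→G=1. Hits: 3.
Heap C: need g' = 1⊕1 = 0. Options: 9−1→G=0, 9−4→G=0, 9−7→G=0. Hits: 3.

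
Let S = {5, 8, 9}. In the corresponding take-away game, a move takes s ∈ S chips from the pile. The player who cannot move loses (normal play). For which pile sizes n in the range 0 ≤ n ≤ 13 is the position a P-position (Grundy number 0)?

G(0) = 0
G(1) = mex{} = 0
G(2) = mex{} = 0
G(3) = mex{} = 0
G(4) = mex{} = 0
G(5) = mex{0} = 1
G(6) = mex{0} = 1
G(7) = mex{0} = 1
G(8) = mex{0,0} = 1
G(9) = mex{0,0,0} = 1
G(10) = mex{1,0,0} = 2
G(11) = mex{1,0,0} = 2
G(12) = mex{1,0,0} = 2
G(13) = mex{1,1,0} = 2
P-positions are exactly the n with G(n) = 0.

0, 1, 2, 3, 4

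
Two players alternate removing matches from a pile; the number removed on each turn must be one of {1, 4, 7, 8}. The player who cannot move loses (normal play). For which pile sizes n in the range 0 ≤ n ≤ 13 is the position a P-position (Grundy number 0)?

n :  0  1  2  3  4  5  6  7  8  9 10 11 12 13
G :  0  1  0  1  2  0  1  2  3  2  3  0  1  3
P-positions are exactly the n with G(n) = 0.

0, 2, 5, 11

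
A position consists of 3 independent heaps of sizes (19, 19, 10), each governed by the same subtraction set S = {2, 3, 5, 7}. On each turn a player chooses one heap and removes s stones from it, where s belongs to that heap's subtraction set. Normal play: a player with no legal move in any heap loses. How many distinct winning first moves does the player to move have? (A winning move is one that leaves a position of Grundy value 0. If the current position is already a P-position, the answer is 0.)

All heaps use S = {2, 3, 5, 7}:
G(0) = 0
G(1) = mex{} = 0
G(2) = mex{0} = 1
G(3) = mex{0,0} = 1
G(4) = mex{1,0} = 2
G(5) = mex{1,1,0} = 2
G(6) = mex{2,1,0} = 3
G(7) = mex{2,2,1,0} = 3
G(8) = mex{3,2,1,0} = 4
G(9) = mex{3,3,2,1} = 0
G(10) = mex{4,3,2,1} = 0
G(11) = mex{0,4,3,2} = 1
G(12) = mex{0,0,3,2} = 1
G(13) = mex{1,0,4,3} = 2
G(14) = mex{1,1,0,3} = 2
G(15) = mex{2,1,0,4} = 3
G(16) = mex{2,2,1,0} = 3
G(17) = mex{3,2,1,0} = 4
G(18) = mex{3,3,2,1} = 0
G(19) = mex{4,3,2,1} = 0
Heap A: G(19) = 0.
Heap B: G(19) = 0.
Heap C: G(10) = 0.
Combined Grundy value = 0 ⊕ 0 ⊕ 0 = 0.
A winning move leaves total XOR = 0, i.e. changes one component's Grundy value g to g ⊕ X where X is the current total.
Heap A: target g' = 0⊕0 = 0, but every legal move changes the Grundy value (mex property), so 0 moves.
Heap B: target g' = 0⊕0 = 0, but every legal move changes the Grundy value (mex property), so 0 moves.
Heap C: target g' = 0⊕0 = 0, but every legal move changes the Grundy value (mex property), so 0 moves.

0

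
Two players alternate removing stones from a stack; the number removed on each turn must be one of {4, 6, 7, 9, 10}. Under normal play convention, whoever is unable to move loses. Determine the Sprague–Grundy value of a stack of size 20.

G(0) = 0
G(1) = mex{} = 0
G(2) = mex{} = 0
G(3) = mex{} = 0
G(4) = mex{0} = 1
G(5) = mex{0} = 1
G(6) = mex{0,0} = 1
G(7) = mex{0,0,0} = 1
G(8) = mex{1,0,0} = 2
G(9) = mex{1,0,0,0} = 2
G(10) = mex{1,1,0,0,0} = 2
G(11) = mex{1,1,1,0,0} = 2
G(12) = mex{2,1,1,0,0} = 3
G(13) = mex{2,1,1,1,0} = 3
G(14) = mex{2,2,1,1,1} = 0
G(15) = mex{2,2,2,1,1} = 0
G(16) = mex{3,2,2,1,1} = 0
G(17) = mex{3,2,2,2,1} = 0
G(18) = mex{0,3,2,2,2} = 1
G(19) = mex{0,3,3,2,2} = 1
G(20) = mex{0,0,3,2,2} = 1

1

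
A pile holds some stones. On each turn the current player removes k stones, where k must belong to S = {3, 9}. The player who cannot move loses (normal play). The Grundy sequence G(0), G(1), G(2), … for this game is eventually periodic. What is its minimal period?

6

G(0) = 0
G(1) = mex{} = 0
G(2) = mex{} = 0
G(3) = mex{0} = 1
G(4) = mex{0} = 1
G(5) = mex{0} = 1
G(6) = mex{1} = 0
G(7) = mex{1} = 0
G(8) = mex{1} = 0
G(9) = mex{0,0} = 1
G(10) = mex{0,0} = 1
G(11) = mex{0,0} = 1
G(12) = mex{1,1} = 0
G(13) = mex{1,1} = 0
G(14) = mex{1,1} = 0
G(15) = mex{0,0} = 1
G(16) = mex{0,0} = 1
G(n+6) = G(n) holds for n = 0,…,8 (a full window of length max(S) = 9), so the sequence is purely periodic with period 6.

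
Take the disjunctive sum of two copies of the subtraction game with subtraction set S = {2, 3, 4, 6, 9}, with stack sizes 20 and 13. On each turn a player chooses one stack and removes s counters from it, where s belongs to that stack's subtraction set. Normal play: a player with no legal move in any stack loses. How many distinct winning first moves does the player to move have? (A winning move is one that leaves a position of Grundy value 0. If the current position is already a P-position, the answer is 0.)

All stacks use S = {2, 3, 4, 6, 9}:
G(0) = 0
G(1) = mex{} = 0
G(2) = mex{0} = 1
G(3) = mex{0,0} = 1
G(4) = mex{1,0,0} = 2
G(5) = mex{1,1,0} = 2
G(6) = mex{2,1,1,0} = 3
G(7) = mex{2,2,1,0} = 3
G(8) = mex{3,2,2,1} = 0
G(9) = mex{3,3,2,1,0} = 4
G(10) = mex{0,3,3,2,0} = 1
G(11) = mex{4,0,3,2,1} = 5
G(12) = mex{1,4,0,3,1} = 2
G(13) = mex{5,1,4,3,2} = 0
G(14) = mex{2,5,1,0,2} = 3
G(15) = mex{0,2,5,4,3} = 1
G(16) = mex{3,0,2,1,3} = 4
G(17) = mex{1,3,0,5,0} = 2
G(18) = mex{4,1,3,2,4} = 0
G(19) = mex{2,4,1,0,1} = 3
G(20) = mex{0,2,4,3,5} = 1
Stack A: G(20) = 1.
Stack B: G(13) = 0.
Combined Grundy value = 1 ⊕ 0 = 1.
A winning move leaves total XOR = 0, i.e. changes one component's Grundy value g to g ⊕ X where X is the current total.
Stack A: need g' = 1⊕1 = 0. Options: 20−2→G=0, 20−3→G=2, 20−4→G=4, 20−6→G=3, 20−9→G=5. Hits: 1.
Stack B: need g' = 0⊕1 = 1. Options: 13−2→G=5, 13−3→G=1, 13−4→G=4, 13−6→G=3, 13−9→G=2. Hits: 1.

2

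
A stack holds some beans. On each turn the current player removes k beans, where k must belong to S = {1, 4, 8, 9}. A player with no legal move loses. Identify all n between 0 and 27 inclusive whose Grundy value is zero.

G(0) = 0
G(1) = mex{0} = 1
G(2) = mex{1} = 0
G(3) = mex{0} = 1
G(4) = mex{1,0} = 2
G(5) = mex{2,1} = 0
G(6) = mex{0,0} = 1
G(7) = mex{1,1} = 0
G(8) = mex{0,2,0} = 1
G(9) = mex{1,0,1,0} = 2
G(10) = mex{2,1,0,1} = 3
G(11) = mex{3,0,1,0} = 2
G(12) = mex{2,1,2,1} = 0
G(13) = mex{0,2,0,2} = 1
G(14) = mex{1,3,1,0} = 2
G(15) = mex{2,2,0,1} = 3
G(16) = mex{3,0,1,0} = 2
G(17) = mex{2,1,2,1} = 0
G(18) = mex{0,2,3,2} = 1
G(19) = mex{1,3,2,3} = 0
G(20) = mex{0,2,0,2} = 1
G(21) = mex{1,0,1,0} = 2
G(22) = mex{2,1,2,1} = 0
G(23) = mex{0,0,3,2} = 1
G(24) = mex{1,1,2,3} = 0
G(25) = mex{0,2,0,2} = 1
G(26) = mex{1,0,1,0} = 2
G(27) = mex{2,1,0,1} = 3
P-positions are exactly the n with G(n) = 0.

0, 2, 5, 7, 12, 17, 19, 22, 24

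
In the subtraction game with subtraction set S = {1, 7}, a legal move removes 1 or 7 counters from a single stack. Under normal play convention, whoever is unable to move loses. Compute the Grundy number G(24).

0

n :  0  1  2  3  4  5  6  7  8  9 10 11 12 13 14 15 16 17 18 19 20 21 22 23 24
G :  0  1  0  1  0  1  0  1  0  1  0  1  0  1  0  1  0  1  0  1  0  1  0  1  0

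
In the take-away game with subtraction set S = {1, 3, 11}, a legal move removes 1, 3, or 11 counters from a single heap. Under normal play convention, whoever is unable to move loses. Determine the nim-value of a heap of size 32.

0

G(0) = 0
G(1) = mex{0} = 1
G(2) = mex{1} = 0
G(3) = mex{0,0} = 1
G(4) = mex{1,1} = 0
G(5) = mex{0,0} = 1
G(6) = mex{1,1} = 0
G(7) = mex{0,0} = 1
G(8) = mex{1,1} = 0
G(9) = mex{0,0} = 1
G(10) = mex{1,1} = 0
G(11) = mex{0,0,0} = 1
G(12) = mex{1,1,1} = 0
G(13) = mex{0,0,0} = 1
G(14) = mex{1,1,1} = 0
G(15) = mex{0,0,0} = 1
G(16) = mex{1,1,1} = 0
G(17) = mex{0,0,0} = 1
G(18) = mex{1,1,1} = 0
G(19) = mex{0,0,0} = 1
G(20) = mex{1,1,1} = 0
G(21) = mex{0,0,0} = 1
G(22) = mex{1,1,1} = 0
G(23) = mex{0,0,0} = 1
G(24) = mex{1,1,1} = 0
G(25) = mex{0,0,0} = 1
G(26) = mex{1,1,1} = 0
G(27) = mex{0,0,0} = 1
G(28) = mex{1,1,1} = 0
G(29) = mex{0,0,0} = 1
G(30) = mex{1,1,1} = 0
G(31) = mex{0,0,0} = 1
G(32) = mex{1,1,1} = 0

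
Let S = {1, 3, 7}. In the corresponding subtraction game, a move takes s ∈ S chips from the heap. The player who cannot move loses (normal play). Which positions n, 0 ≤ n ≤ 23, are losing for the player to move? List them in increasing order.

0, 2, 4, 6, 8, 10, 12, 14, 16, 18, 20, 22

G(0) = 0
G(1) = mex{0} = 1
G(2) = mex{1} = 0
G(3) = mex{0,0} = 1
G(4) = mex{1,1} = 0
G(5) = mex{0,0} = 1
G(6) = mex{1,1} = 0
G(7) = mex{0,0,0} = 1
G(8) = mex{1,1,1} = 0
G(9) = mex{0,0,0} = 1
G(10) = mex{1,1,1} = 0
G(11) = mex{0,0,0} = 1
G(12) = mex{1,1,1} = 0
G(13) = mex{0,0,0} = 1
G(14) = mex{1,1,1} = 0
G(15) = mex{0,0,0} = 1
G(16) = mex{1,1,1} = 0
G(17) = mex{0,0,0} = 1
G(18) = mex{1,1,1} = 0
G(19) = mex{0,0,0} = 1
G(20) = mex{1,1,1} = 0
G(21) = mex{0,0,0} = 1
G(22) = mex{1,1,1} = 0
G(23) = mex{0,0,0} = 1
P-positions are exactly the n with G(n) = 0.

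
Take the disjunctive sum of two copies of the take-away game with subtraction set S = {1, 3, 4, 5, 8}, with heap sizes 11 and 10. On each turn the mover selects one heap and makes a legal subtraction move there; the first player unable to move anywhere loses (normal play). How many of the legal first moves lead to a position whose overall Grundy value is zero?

4

All heaps use S = {1, 3, 4, 5, 8}:
n :  0  1  2  3  4  5  6  7  8  9 10 11
G :  0  1  0  1  2  3  2  3  4  0  1  0
Heap A: G(11) = 0.
Heap B: G(10) = 1.
Combined Grundy value = 0 ⊕ 1 = 1.
A winning move leaves total XOR = 0, i.e. changes one component's Grundy value g to g ⊕ X where X is the current total.
Heap A: need g' = 0⊕1 = 1. Options: 11−1→G=1, 11−3→G=4, 11−4→G=3, 11−5→G=2, 11−8→G=1. Hits: 2.
Heap B: need g' = 1⊕1 = 0. Options: 10−1→G=0, 10−3→G=3, 10−4→G=2, 10−5→G=3, 10−8→G=0. Hits: 2.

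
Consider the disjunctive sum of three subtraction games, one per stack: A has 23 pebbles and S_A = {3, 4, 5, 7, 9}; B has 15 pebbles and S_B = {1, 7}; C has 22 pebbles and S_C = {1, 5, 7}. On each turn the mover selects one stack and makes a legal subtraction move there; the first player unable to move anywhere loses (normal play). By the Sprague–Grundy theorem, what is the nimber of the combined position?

Stack A, S = {3, 4, 5, 7, 9}:
G(0) = 0
G(1) = mex{} = 0
G(2) = mex{} = 0
G(3) = mex{0} = 1
G(4) = mex{0,0} = 1
G(5) = mex{0,0,0} = 1
G(6) = mex{1,0,0} = 2
G(7) = mex{1,1,0,0} = 2
G(8) = mex{1,1,1,0} = 2
G(9) = mex{2,1,1,0,0} = 3
G(10) = mex{2,2,1,1,0} = 3
G(11) = mex{2,2,2,1,0} = 3
G(12) = mex{3,2,2,1,1} = 0
G(13) = mex{3,3,2,2,1} = 0
G(14) = mex{3,3,3,2,1} = 0
G(15) = mex{0,3,3,2,2} = 1
G(16) = mex{0,0,3,3,2} = 1
G(17) = mex{0,0,0,3,2} = 1
G(18) = mex{1,0,0,3,3} = 2
G(19) = mex{1,1,0,0,3} = 2
G(20) = mex{1,1,1,0,3} = 2
G(21) = mex{2,1,1,0,0} = 3
G(22) = mex{2,2,1,1,0} = 3
G(23) = mex{2,2,2,1,0} = 3
G_A(23) = 3.
Stack B, S = {1, 7}:
G(0) = 0
G(1) = mex{0} = 1
G(2) = mex{1} = 0
G(3) = mex{0} = 1
G(4) = mex{1} = 0
G(5) = mex{0} = 1
G(6) = mex{1} = 0
G(7) = mex{0,0} = 1
G(8) = mex{1,1} = 0
G(9) = mex{0,0} = 1
G(10) = mex{1,1} = 0
G(11) = mex{0,0} = 1
G(12) = mex{1,1} = 0
G(13) = mex{0,0} = 1
G(14) = mex{1,1} = 0
G(15) = mex{0,0} = 1
G_B(15) = 1.
Stack C, S = {1, 5, 7}:
n :  0  1  2  3  4  5  6  7  8  9 10 11 12 13 14 15 16 17 18 19 20 21 22
G :  0  1  0  1  0  1  0  1  0  1  0  1  0  1  0  1  0  1  0  1  0  1  0
G_C(22) = 0.
Combined Grundy value = 3 ⊕ 1 ⊕ 0 = 2.

2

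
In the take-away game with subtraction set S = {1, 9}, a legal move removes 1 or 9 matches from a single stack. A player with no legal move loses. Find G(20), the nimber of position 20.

0

n :  0  1  2  3  4  5  6  7  8  9 10 11 12 13 14 15 16 17 18 19 20
G :  0  1  0  1  0  1  0  1  0  1  0  1  0  1  0  1  0  1  0  1  0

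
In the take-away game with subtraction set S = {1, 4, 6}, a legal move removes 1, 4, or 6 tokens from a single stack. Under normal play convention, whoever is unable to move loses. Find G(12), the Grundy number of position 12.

n :  0  1  2  3  4  5  6  7  8  9 10 11 12
G :  0  1  0  1  2  0  1  0  1  2  0  1  0

0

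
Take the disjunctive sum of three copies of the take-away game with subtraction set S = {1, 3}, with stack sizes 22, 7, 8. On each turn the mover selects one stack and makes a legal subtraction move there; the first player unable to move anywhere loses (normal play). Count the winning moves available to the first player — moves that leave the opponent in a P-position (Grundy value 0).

6

All stacks use S = {1, 3}:
n :  0  1  2  3  4  5  6  7  8  9 10 11 12 13 14 15 16 17 18 19 20 21 22
G :  0  1  0  1  0  1  0  1  0  1  0  1  0  1  0  1  0  1  0  1  0  1  0
Stack A: G(22) = 0.
Stack B: G(7) = 1.
Stack C: G(8) = 0.
Combined Grundy value = 0 ⊕ 1 ⊕ 0 = 1.
A winning move leaves total XOR = 0, i.e. changes one component's Grundy value g to g ⊕ X where X is the current total.
Stack A: need g' = 0⊕1 = 1. Options: 22−1→G=1, 22−3→G=1. Hits: 2.
Stack B: need g' = 1⊕1 = 0. Options: 7−1→G=0, 7−3→G=0. Hits: 2.
Stack C: need g' = 0⊕1 = 1. Options: 8−1→G=1, 8−3→G=1. Hits: 2.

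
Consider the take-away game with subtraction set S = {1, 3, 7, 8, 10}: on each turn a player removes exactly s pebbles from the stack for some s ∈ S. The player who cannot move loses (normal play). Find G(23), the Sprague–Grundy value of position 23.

n :  0  1  2  3  4  5  6  7  8  9 10 11 12 13 14 15 16 17 18 19 20 21 22 23
G :  0  1  0  1  0  1  0  1  2  3  2  3  2  3  2  0  1  0  1  0  1  0  1  2

2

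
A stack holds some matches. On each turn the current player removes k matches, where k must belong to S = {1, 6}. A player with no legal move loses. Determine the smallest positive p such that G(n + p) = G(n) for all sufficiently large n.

n :  0  1  2  3  4  5  6  7  8  9 10 11 12 13 14 15
G :  0  1  0  1  0  1  2  0  1  0  1  0  1  2  0  1
G(n+7) = G(n) holds for n = 0,…,5 (a full window of length max(S) = 6), so the sequence is purely periodic with period 7.

7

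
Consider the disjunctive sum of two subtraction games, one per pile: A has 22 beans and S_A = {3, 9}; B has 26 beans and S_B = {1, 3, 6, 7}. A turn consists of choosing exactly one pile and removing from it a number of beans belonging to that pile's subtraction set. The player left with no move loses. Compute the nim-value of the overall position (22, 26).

Pile A, S = {3, 9}:
G(0) = 0
G(1) = mex{} = 0
G(2) = mex{} = 0
G(3) = mex{0} = 1
G(4) = mex{0} = 1
G(5) = mex{0} = 1
G(6) = mex{1} = 0
G(7) = mex{1} = 0
G(8) = mex{1} = 0
G(9) = mex{0,0} = 1
G(10) = mex{0,0} = 1
G(11) = mex{0,0} = 1
G(12) = mex{1,1} = 0
G(13) = mex{1,1} = 0
G(14) = mex{1,1} = 0
G(15) = mex{0,0} = 1
G(16) = mex{0,0} = 1
G(17) = mex{0,0} = 1
G(18) = mex{1,1} = 0
G(19) = mex{1,1} = 0
G(20) = mex{1,1} = 0
G(21) = mex{0,0} = 1
G(22) = mex{0,0} = 1
G_A(22) = 1.
Pile B, S = {1, 3, 6, 7}:
G(0) = 0
G(1) = mex{0} = 1
G(2) = mex{1} = 0
G(3) = mex{0,0} = 1
G(4) = mex{1,1} = 0
G(5) = mex{0,0} = 1
G(6) = mex{1,1,0} = 2
G(7) = mex{2,0,1,0} = 3
G(8) = mex{3,1,0,1} = 2
G(9) = mex{2,2,1,0} = 3
G(10) = mex{3,3,0,1} = 2
G(11) = mex{2,2,1,0} = 3
G(12) = mex{3,3,2,1} = 0
G(13) = mex{0,2,3,2} = 1
G(14) = mex{1,3,2,3} = 0
G(15) = mex{0,0,3,2} = 1
G(16) = mex{1,1,2,3} = 0
G(17) = mex{0,0,3,2} = 1
G(18) = mex{1,1,0,3} = 2
G(19) = mex{2,0,1,0} = 3
G(20) = mex{3,1,0,1} = 2
G(21) = mex{2,2,1,0} = 3
G(22) = mex{3,3,0,1} = 2
G(23) = mex{2,2,1,0} = 3
G(24) = mex{3,3,2,1} = 0
G(25) = mex{0,2,3,2} = 1
G(26) = mex{1,3,2,3} = 0
G_B(26) = 0.
Combined Grundy value = 1 ⊕ 0 = 1.

1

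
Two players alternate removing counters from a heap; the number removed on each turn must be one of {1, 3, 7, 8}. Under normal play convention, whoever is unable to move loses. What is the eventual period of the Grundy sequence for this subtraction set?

15

G(0) = 0
G(1) = mex{0} = 1
G(2) = mex{1} = 0
G(3) = mex{0,0} = 1
G(4) = mex{1,1} = 0
G(5) = mex{0,0} = 1
G(6) = mex{1,1} = 0
G(7) = mex{0,0,0} = 1
G(8) = mex{1,1,1,0} = 2
G(9) = mex{2,0,0,1} = 3
G(10) = mex{3,1,1,0} = 2
G(11) = mex{2,2,0,1} = 3
G(12) = mex{3,3,1,0} = 2
G(13) = mex{2,2,0,1} = 3
G(14) = mex{3,3,1,0} = 2
G(15) = mex{2,2,2,1} = 0
G(16) = mex{0,3,3,2} = 1
G(17) = mex{1,2,2,3} = 0
G(18) = mex{0,0,3,2} = 1
G(19) = mex{1,1,2,3} = 0
G(20) = mex{0,0,3,2} = 1
G(21) = mex{1,1,2,3} = 0
G(22) = mex{0,0,0,2} = 1
G(23) = mex{1,1,1,0} = 2
G(24) = mex{2,0,0,1} = 3
G(25) = mex{3,1,1,0} = 2
G(26) = mex{2,2,0,1} = 3
G(27) = mex{3,3,1,0} = 2
G(28) = mex{2,2,0,1} = 3
G(29) = mex{3,3,1,0} = 2
G(30) = mex{2,2,2,1} = 0
G(31) = mex{0,3,3,2} = 1
G(n+15) = G(n) holds for n = 0,…,7 (a full window of length max(S) = 8), so the sequence is purely periodic with period 15.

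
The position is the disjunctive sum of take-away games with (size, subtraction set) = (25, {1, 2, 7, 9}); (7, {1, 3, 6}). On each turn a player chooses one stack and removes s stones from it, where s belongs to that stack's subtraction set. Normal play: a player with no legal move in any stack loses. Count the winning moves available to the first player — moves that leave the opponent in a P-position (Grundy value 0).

Stack A, S = {1, 2, 7, 9}:
n :  0  1  2  3  4  5  6  7  8  9 10 11 12 13 14 15 16 17 18 19 20 21 22 23 24 25
G :  0  1  2  0  1  2  0  1  2  3  4  0  1  2  0  1  2  0  1  2  3  4  0  1  2  0
G_A(25) = 0.
Stack B, S = {1, 3, 6}:
G(0) = 0
G(1) = mex{0} = 1
G(2) = mex{1} = 0
G(3) = mex{0,0} = 1
G(4) = mex{1,1} = 0
G(5) = mex{0,0} = 1
G(6) = mex{1,1,0} = 2
G(7) = mex{2,0,1} = 3
G_B(7) = 3.
Combined Grundy value = 0 ⊕ 3 = 3.
A winning move leaves total XOR = 0, i.e. changes one component's Grundy value g to g ⊕ X where X is the current total.
Stack A: need g' = 0⊕3 = 3. Options: 25−1→G=2, 25−2→G=1, 25−7→G=1, 25−9→G=2. Hits: 0.
Stack B: need g' = 3⊕3 = 0. Options: 7−1→G=2, 7−3→G=0, 7−6→G=1. Hits: 1.

1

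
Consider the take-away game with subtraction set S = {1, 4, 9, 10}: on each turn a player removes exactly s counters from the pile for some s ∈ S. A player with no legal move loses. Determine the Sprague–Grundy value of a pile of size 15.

n :  0  1  2  3  4  5  6  7  8  9 10 11 12 13 14 15
G :  0  1  0  1  2  0  1  0  1  2  3  2  3  0  1  3

3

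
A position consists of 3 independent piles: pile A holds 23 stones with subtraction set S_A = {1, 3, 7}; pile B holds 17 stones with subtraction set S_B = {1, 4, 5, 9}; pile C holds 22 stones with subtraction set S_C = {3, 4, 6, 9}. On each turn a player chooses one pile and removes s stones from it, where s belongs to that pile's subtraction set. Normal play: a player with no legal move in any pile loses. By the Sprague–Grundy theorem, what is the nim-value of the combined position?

Pile A, S = {1, 3, 7}:
n :  0  1  2  3  4  5  6  7  8  9 10 11 12 13 14 15 16 17 18 19 20 21 22 23
G :  0  1  0  1  0  1  0  1  0  1  0  1  0  1  0  1  0  1  0  1  0  1  0  1
G_A(23) = 1.
Pile B, S = {1, 4, 5, 9}:
n :  0  1  2  3  4  5  6  7  8  9 10 11 12 13 14 15 16 17
G :  0  1  0  1  2  3  2  3  0  1  0  1  2  3  2  3  0  1
G_B(17) = 1.
Pile C, S = {3, 4, 6, 9}:
n :  0  1  2  3  4  5  6  7  8  9 10 11 12 13 14 15 16 17 18 19 20 21 22
G :  0  0  0  1  1  1  2  2  2  3  3  3  0  0  0  1  1  1  2  2  2  3  3
G_C(22) = 3.
Combined Grundy value = 1 ⊕ 1 ⊕ 3 = 3.

3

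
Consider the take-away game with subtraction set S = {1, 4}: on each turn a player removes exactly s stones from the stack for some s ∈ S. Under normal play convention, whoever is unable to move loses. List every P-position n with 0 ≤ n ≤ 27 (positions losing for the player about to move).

0, 2, 5, 7, 10, 12, 15, 17, 20, 22, 25, 27

n :  0  1  2  3  4  5  6  7  8  9 10 11 12 13 14 15 16 17 18 19 20 21 22 23 24 25 26 27
G :  0  1  0  1  2  0  1  0  1  2  0  1  0  1  2  0  1  0  1  2  0  1  0  1  2  0  1  0
P-positions are exactly the n with G(n) = 0.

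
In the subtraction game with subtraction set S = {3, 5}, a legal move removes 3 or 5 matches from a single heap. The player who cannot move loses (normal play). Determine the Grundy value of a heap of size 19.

1

n :  0  1  2  3  4  5  6  7  8  9 10 11 12 13 14 15 16 17 18 19
G :  0  0  0  1  1  1  2  2  0  0  0  1  1  1  2  2  0  0  0  1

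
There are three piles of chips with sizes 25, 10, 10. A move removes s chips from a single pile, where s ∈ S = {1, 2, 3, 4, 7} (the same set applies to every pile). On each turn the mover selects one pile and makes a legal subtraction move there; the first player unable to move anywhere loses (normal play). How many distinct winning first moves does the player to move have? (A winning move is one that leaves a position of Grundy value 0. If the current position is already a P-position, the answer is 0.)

All piles use S = {1, 2, 3, 4, 7}:
G(0) = 0
G(1) = mex{0} = 1
G(2) = mex{1,0} = 2
G(3) = mex{2,1,0} = 3
G(4) = mex{3,2,1,0} = 4
G(5) = mex{4,3,2,1} = 0
G(6) = mex{0,4,3,2} = 1
G(7) = mex{1,0,4,3,0} = 2
G(8) = mex{2,1,0,4,1} = 3
G(9) = mex{3,2,1,0,2} = 4
G(10) = mex{4,3,2,1,3} = 0
G(11) = mex{0,4,3,2,4} = 1
G(12) = mex{1,0,4,3,0} = 2
G(13) = mex{2,1,0,4,1} = 3
G(14) = mex{3,2,1,0,2} = 4
G(15) = mex{4,3,2,1,3} = 0
G(16) = mex{0,4,3,2,4} = 1
G(17) = mex{1,0,4,3,0} = 2
G(18) = mex{2,1,0,4,1} = 3
G(19) = mex{3,2,1,0,2} = 4
G(20) = mex{4,3,2,1,3} = 0
G(21) = mex{0,4,3,2,4} = 1
G(22) = mex{1,0,4,3,0} = 2
G(23) = mex{2,1,0,4,1} = 3
G(24) = mex{3,2,1,0,2} = 4
G(25) = mex{4,3,2,1,3} = 0
Pile A: G(25) = 0.
Pile B: G(10) = 0.
Pile C: G(10) = 0.
Combined Grundy value = 0 ⊕ 0 ⊕ 0 = 0.
A winning move leaves total XOR = 0, i.e. changes one component's Grundy value g to g ⊕ X where X is the current total.
Pile A: target g' = 0⊕0 = 0, but every legal move changes the Grundy value (mex property), so 0 moves.
Pile B: target g' = 0⊕0 = 0, but every legal move changes the Grundy value (mex property), so 0 moves.
Pile C: target g' = 0⊕0 = 0, but every legal move changes the Grundy value (mex property), so 0 moves.

0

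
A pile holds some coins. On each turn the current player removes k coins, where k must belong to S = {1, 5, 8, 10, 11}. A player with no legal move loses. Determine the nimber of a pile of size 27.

n :  0  1  2  3  4  5  6  7  8  9 10 11 12 13 14 15 16 17 18 19 20 21 22 23 24 25 26 27
G :  0  1  0  1  0  1  0  1  2  3  2  3  2  3  2  3  4  5  0  1  0  1  0  1  0  1  2  3

3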